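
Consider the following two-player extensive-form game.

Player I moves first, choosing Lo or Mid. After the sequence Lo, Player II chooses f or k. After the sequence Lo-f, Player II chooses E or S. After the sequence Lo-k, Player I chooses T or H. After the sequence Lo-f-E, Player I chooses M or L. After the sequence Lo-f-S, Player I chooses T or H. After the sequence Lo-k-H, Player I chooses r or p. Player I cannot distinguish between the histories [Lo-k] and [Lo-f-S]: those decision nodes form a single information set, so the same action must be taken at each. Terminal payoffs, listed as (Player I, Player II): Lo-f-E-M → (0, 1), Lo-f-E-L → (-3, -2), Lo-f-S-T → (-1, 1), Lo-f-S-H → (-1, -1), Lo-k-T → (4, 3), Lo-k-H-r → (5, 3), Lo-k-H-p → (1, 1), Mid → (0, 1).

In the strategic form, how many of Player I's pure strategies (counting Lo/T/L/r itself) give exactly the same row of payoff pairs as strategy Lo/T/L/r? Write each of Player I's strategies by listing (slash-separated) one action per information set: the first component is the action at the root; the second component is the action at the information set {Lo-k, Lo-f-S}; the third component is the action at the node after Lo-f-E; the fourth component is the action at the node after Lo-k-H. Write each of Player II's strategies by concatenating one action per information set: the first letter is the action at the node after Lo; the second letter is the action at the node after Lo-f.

2

Row for Lo/T/L/r (columns fE, fS, kE, kS): (-3,-2) (-1,1) (4,3) (4,3).
Under Lo/T/L/r, Player I's choice at the node after Lo-k-H can never be reached regardless of what Player II does, so varying those choices leaves every outcome unchanged.
Holding the reachable choices fixed and varying the unreachable one freely already gives 2 equivalent strategies.
No other strategy reproduces this row, so those 2 are the full class: Lo/T/L/r, Lo/T/L/p.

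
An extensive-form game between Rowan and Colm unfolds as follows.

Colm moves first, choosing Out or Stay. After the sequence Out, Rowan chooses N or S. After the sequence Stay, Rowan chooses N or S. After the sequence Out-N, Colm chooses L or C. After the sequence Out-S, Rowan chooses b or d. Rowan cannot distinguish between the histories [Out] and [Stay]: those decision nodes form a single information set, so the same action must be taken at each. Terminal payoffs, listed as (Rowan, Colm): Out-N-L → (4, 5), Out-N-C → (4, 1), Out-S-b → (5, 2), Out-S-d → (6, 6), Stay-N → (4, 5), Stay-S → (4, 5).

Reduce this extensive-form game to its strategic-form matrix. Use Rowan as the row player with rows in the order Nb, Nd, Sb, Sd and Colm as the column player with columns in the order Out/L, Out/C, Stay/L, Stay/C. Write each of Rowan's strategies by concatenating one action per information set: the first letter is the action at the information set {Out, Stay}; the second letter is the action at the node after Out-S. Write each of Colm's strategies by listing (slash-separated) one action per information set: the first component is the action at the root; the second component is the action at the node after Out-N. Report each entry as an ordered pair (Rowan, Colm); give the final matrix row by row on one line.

Nb: (4,5) (4,1) (4,5) (4,5) | Nd: (4,5) (4,1) (4,5) (4,5) | Sb: (5,2) (5,2) (4,5) (4,5) | Sd: (6,6) (6,6) (4,5) (4,5)

Row Nb: Out/L→(4,5), Out/C→(4,1), Stay/L→(4,5), Stay/C→(4,5)
Row Nd: Out/L→(4,5), Out/C→(4,1), Stay/L→(4,5), Stay/C→(4,5)
Row Sb: Out/L→(5,2), Out/C→(5,2), Stay/L→(4,5), Stay/C→(4,5)
Row Sd: Out/L→(6,6), Out/C→(6,6), Stay/L→(4,5), Stay/C→(4,5)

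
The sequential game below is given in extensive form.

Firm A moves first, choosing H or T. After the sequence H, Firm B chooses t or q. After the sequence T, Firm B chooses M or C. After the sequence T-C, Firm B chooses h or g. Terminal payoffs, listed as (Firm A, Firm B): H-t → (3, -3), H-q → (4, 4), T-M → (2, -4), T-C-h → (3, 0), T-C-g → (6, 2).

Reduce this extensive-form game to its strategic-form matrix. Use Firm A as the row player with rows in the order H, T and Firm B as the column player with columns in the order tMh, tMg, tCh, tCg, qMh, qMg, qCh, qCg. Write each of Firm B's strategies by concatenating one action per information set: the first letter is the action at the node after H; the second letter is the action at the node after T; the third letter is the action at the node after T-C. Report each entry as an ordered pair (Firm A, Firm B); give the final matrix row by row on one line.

          tMh      tMg      tCh      tCg      qMh      qMg      qCh      qCg
   H   (3,-3)   (3,-3)   (3,-3)   (3,-3)    (4,4)    (4,4)    (4,4)    (4,4)
   T   (2,-4)   (2,-4)    (3,0)    (6,2)   (2,-4)   (2,-4)    (3,0)    (6,2)

H: (3,-3) (3,-3) (3,-3) (3,-3) (4,4) (4,4) (4,4) (4,4) | T: (2,-4) (2,-4) (3,0) (6,2) (2,-4) (2,-4) (3,0) (6,2)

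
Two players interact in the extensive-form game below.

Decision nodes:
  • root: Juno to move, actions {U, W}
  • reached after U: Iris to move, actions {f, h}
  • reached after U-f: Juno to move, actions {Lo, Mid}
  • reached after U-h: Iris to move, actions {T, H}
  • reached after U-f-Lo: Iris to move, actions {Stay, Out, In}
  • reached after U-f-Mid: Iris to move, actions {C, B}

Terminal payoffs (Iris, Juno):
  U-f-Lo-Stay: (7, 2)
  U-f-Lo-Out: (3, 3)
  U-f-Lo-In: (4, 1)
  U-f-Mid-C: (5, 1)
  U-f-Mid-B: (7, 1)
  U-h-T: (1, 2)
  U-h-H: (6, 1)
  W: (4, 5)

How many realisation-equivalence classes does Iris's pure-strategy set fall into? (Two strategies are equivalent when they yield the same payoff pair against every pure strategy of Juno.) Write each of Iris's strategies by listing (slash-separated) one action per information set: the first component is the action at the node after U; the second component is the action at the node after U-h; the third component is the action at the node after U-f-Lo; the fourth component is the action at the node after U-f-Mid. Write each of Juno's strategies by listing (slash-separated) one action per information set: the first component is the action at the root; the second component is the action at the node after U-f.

8

Iris has 24 pure strategies: f/T/Stay/C, f/T/Stay/B, f/T/Out/C, f/T/Out/B, f/T/In/C, f/T/In/B, f/H/Stay/C, f/H/Stay/B, f/H/Out/C, f/H/Out/B, f/H/In/C, f/H/In/B, h/T/Stay/C, h/T/Stay/B, h/T/Out/C, h/T/Out/B, h/T/In/C, h/T/In/B, h/H/Stay/C, h/H/Stay/B, h/H/Out/C, h/H/Out/B, h/H/In/C, h/H/In/B. Columns: U/Lo, U/Mid, W/Lo, W/Mid.
{f/T/Stay/C, f/H/Stay/C} → row (7,2) (5,1) (4,5) (4,5)
{f/T/Stay/B, f/H/Stay/B} → row (7,2) (7,1) (4,5) (4,5)
{f/T/Out/C, f/H/Out/C} → row (3,3) (5,1) (4,5) (4,5)
{f/T/Out/B, f/H/Out/B} → row (3,3) (7,1) (4,5) (4,5)
{f/T/In/C, f/H/In/C} → row (4,1) (5,1) (4,5) (4,5)
{f/T/In/B, f/H/In/B} → row (4,1) (7,1) (4,5) (4,5)
{h/T/Stay/C, h/T/Stay/B, h/T/Out/C, h/T/Out/B, h/T/In/C, h/T/In/B} → row (1,2) (1,2) (4,5) (4,5)
{h/H/Stay/C, h/H/Stay/B, h/H/Out/C, h/H/Out/B, h/H/In/C, h/H/In/B} → row (6,1) (6,1) (4,5) (4,5)
That's 8 distinct rows out of 24 strategies.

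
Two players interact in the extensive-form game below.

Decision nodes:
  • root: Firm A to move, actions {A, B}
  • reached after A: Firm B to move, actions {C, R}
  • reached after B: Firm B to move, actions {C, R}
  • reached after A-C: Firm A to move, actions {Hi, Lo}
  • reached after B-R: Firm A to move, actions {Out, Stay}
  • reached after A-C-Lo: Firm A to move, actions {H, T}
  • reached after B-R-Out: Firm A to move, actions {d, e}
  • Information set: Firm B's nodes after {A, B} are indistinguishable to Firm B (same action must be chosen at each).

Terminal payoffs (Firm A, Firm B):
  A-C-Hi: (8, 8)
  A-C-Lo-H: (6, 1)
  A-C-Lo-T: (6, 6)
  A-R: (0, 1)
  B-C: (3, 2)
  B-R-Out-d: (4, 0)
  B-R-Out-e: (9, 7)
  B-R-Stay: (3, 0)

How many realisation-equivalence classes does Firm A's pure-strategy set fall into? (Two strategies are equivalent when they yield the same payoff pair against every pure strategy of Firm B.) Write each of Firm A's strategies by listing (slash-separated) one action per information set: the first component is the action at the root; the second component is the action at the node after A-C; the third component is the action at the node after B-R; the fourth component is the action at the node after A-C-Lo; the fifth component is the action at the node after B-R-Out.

6

Firm A has 32 pure strategies: A/Hi/Out/H/d, A/Hi/Out/H/e, A/Hi/Out/T/d, A/Hi/Out/T/e, A/Hi/Stay/H/d, A/Hi/Stay/H/e, A/Hi/Stay/T/d, A/Hi/Stay/T/e, A/Lo/Out/H/d, A/Lo/Out/H/e, A/Lo/Out/T/d, A/Lo/Out/T/e, A/Lo/Stay/H/d, A/Lo/Stay/H/e, A/Lo/Stay/T/d, A/Lo/Stay/T/e, B/Hi/Out/H/d, B/Hi/Out/H/e, B/Hi/Out/T/d, B/Hi/Out/T/e, B/Hi/Stay/H/d, B/Hi/Stay/H/e, B/Hi/Stay/T/d, B/Hi/Stay/T/e, B/Lo/Out/H/d, B/Lo/Out/H/e, B/Lo/Out/T/d, B/Lo/Out/T/e, B/Lo/Stay/H/d, B/Lo/Stay/H/e, B/Lo/Stay/T/d, B/Lo/Stay/T/e. Columns: C, R.
{A/Hi/Out/H/d, A/Hi/Out/H/e, A/Hi/Out/T/d, A/Hi/Out/T/e, A/Hi/Stay/H/d, A/Hi/Stay/H/e, A/Hi/Stay/T/d, A/Hi/Stay/T/e} → row (8,8) (0,1)
{A/Lo/Out/H/d, A/Lo/Out/H/e, A/Lo/Stay/H/d, A/Lo/Stay/H/e} → row (6,1) (0,1)
{A/Lo/Out/T/d, A/Lo/Out/T/e, A/Lo/Stay/T/d, A/Lo/Stay/T/e} → row (6,6) (0,1)
{B/Hi/Out/H/d, B/Hi/Out/T/d, B/Lo/Out/H/d, B/Lo/Out/T/d} → row (3,2) (4,0)
{B/Hi/Out/H/e, B/Hi/Out/T/e, B/Lo/Out/H/e, B/Lo/Out/T/e} → row (3,2) (9,7)
{B/Hi/Stay/H/d, B/Hi/Stay/H/e, B/Hi/Stay/T/d, B/Hi/Stay/T/e, B/Lo/Stay/H/d, B/Lo/Stay/H/e, B/Lo/Stay/T/d, B/Lo/Stay/T/e} → row (3,2) (3,0)
That's 6 distinct rows out of 32 strategies.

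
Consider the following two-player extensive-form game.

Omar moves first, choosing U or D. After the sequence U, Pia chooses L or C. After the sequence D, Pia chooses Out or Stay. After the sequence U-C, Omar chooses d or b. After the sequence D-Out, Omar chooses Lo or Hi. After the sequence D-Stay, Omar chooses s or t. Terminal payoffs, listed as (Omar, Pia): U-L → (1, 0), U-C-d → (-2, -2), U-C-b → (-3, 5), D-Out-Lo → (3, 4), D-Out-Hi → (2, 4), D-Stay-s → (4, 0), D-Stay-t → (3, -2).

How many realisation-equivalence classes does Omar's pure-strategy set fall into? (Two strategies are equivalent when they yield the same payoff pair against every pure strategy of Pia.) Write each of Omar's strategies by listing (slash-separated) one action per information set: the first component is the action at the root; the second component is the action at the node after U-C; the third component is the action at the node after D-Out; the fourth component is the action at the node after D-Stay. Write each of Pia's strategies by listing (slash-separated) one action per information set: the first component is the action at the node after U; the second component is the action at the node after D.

6

Omar has 16 pure strategies: U/d/Lo/s, U/d/Lo/t, U/d/Hi/s, U/d/Hi/t, U/b/Lo/s, U/b/Lo/t, U/b/Hi/s, U/b/Hi/t, D/d/Lo/s, D/d/Lo/t, D/d/Hi/s, D/d/Hi/t, D/b/Lo/s, D/b/Lo/t, D/b/Hi/s, D/b/Hi/t. Columns: L/Out, L/Stay, C/Out, C/Stay.
{U/d/Lo/s, U/d/Lo/t, U/d/Hi/s, U/d/Hi/t} → row (1,0) (1,0) (-2,-2) (-2,-2)
{U/b/Lo/s, U/b/Lo/t, U/b/Hi/s, U/b/Hi/t} → row (1,0) (1,0) (-3,5) (-3,5)
{D/d/Lo/s, D/b/Lo/s} → row (3,4) (4,0) (3,4) (4,0)
{D/d/Lo/t, D/b/Lo/t} → row (3,4) (3,-2) (3,4) (3,-2)
{D/d/Hi/s, D/b/Hi/s} → row (2,4) (4,0) (2,4) (4,0)
{D/d/Hi/t, D/b/Hi/t} → row (2,4) (3,-2) (2,4) (3,-2)
That's 6 distinct rows out of 16 strategies.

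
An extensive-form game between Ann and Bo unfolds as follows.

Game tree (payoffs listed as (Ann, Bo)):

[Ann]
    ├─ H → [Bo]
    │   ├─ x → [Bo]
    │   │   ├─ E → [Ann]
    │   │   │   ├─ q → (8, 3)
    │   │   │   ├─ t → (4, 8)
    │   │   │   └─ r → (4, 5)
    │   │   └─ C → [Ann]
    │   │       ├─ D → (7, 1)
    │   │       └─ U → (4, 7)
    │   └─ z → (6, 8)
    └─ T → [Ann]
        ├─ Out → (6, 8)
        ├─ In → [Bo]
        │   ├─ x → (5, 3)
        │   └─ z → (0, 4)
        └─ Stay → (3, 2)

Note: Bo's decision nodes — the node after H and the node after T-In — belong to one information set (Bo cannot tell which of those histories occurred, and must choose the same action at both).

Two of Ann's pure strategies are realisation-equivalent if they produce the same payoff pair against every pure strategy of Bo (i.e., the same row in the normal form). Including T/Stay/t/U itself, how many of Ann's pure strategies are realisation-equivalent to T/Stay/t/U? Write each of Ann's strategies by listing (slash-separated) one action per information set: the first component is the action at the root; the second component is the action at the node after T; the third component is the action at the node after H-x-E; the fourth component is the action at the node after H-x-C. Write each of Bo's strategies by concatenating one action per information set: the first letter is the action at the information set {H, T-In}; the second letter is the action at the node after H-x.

Row for T/Stay/t/U (columns xE, xC, zE, zC): (3,2) (3,2) (3,2) (3,2).
Under T/Stay/t/U, Ann's choice at the node after H-x-E and at the node after H-x-C can never be reached regardless of what Bo does, so varying those choices leaves every outcome unchanged.
Holding the reachable choices fixed and varying the unreachable ones freely already gives 3 × 2 = 6 equivalent strategies.
No other strategy reproduces this row, so those 6 are the full class: T/Stay/q/D, T/Stay/q/U, T/Stay/t/D, T/Stay/t/U, T/Stay/r/D, T/Stay/r/U.

6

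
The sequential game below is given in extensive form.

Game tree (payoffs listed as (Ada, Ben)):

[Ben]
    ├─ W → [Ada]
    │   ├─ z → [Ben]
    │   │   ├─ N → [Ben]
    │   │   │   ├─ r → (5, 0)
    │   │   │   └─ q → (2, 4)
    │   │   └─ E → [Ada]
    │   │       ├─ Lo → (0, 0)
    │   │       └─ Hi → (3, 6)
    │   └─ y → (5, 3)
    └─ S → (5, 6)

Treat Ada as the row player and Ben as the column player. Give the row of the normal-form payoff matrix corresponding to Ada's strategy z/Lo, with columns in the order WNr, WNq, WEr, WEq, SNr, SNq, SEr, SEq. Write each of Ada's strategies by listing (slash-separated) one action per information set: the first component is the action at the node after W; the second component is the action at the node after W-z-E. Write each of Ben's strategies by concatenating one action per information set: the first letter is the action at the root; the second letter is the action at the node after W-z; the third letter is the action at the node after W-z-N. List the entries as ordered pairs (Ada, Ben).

(5,0) (2,4) (0,0) (0,0) (5,6) (5,6) (5,6) (5,6)

vs WNr: Ben plays W → Ada plays z at [W] → Ben plays N at [W-z] → Ben plays r at [W-z-N] → (5, 0)
vs WNq: Ben plays W → Ada plays z at [W] → Ben plays N at [W-z] → Ben plays q at [W-z-N] → (2, 4)
vs WEr: Ben plays W → Ada plays z at [W] → Ben plays E at [W-z] → Ada plays Lo at [W-z-E] → (0, 0)
vs WEq: Ben plays W → Ada plays z at [W] → Ben plays E at [W-z] → Ada plays Lo at [W-z-E] → (0, 0)
vs SNr: Ben plays S → (5, 6)
vs SNq: Ben plays S → (5, 6)
vs SEr: Ben plays S → (5, 6)
vs SEq: Ben plays S → (5, 6)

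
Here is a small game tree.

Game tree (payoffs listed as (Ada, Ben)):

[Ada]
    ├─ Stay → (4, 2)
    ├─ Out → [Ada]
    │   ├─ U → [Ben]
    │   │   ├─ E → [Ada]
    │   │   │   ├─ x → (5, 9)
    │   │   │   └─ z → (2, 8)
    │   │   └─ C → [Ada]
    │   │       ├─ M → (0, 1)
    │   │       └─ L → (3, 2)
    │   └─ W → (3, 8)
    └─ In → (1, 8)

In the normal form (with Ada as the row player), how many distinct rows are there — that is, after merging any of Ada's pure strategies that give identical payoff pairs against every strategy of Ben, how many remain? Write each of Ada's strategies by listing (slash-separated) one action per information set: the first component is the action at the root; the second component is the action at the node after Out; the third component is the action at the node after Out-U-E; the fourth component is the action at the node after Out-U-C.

Ada has 24 pure strategies: Stay/U/x/M, Stay/U/x/L, Stay/U/z/M, Stay/U/z/L, Stay/W/x/M, Stay/W/x/L, Stay/W/z/M, Stay/W/z/L, Out/U/x/M, Out/U/x/L, Out/U/z/M, Out/U/z/L, Out/W/x/M, Out/W/x/L, Out/W/z/M, Out/W/z/L, In/U/x/M, In/U/x/L, In/U/z/M, In/U/z/L, In/W/x/M, In/W/x/L, In/W/z/M, In/W/z/L. Columns: E, C.
{Stay/U/x/M, Stay/U/x/L, Stay/U/z/M, Stay/U/z/L, Stay/W/x/M, Stay/W/x/L, Stay/W/z/M, Stay/W/z/L} → row (4,2) (4,2)
{Out/U/x/M} → row (5,9) (0,1)
{Out/U/x/L} → row (5,9) (3,2)
{Out/U/z/M} → row (2,8) (0,1)
{Out/U/z/L} → row (2,8) (3,2)
{Out/W/x/M, Out/W/x/L, Out/W/z/M, Out/W/z/L} → row (3,8) (3,8)
{In/U/x/M, In/U/x/L, In/U/z/M, In/U/z/L, In/W/x/M, In/W/x/L, In/W/z/M, In/W/z/L} → row (1,8) (1,8)
That's 7 distinct rows out of 24 strategies.

7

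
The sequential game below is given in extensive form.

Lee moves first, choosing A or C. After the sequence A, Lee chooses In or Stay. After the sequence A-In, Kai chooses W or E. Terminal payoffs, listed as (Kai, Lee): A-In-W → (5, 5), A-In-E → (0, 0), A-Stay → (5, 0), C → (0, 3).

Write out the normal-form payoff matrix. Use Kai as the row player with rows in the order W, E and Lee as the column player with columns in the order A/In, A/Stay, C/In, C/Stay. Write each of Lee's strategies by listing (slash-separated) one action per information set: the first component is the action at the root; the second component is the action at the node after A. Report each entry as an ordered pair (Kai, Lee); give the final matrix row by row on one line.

         A/In   A/Stay     C/In   C/Stay
   W    (5,5)    (5,0)    (0,3)    (0,3)
   E    (0,0)    (5,0)    (0,3)    (0,3)

W: (5,5) (5,0) (0,3) (0,3) | E: (0,0) (5,0) (0,3) (0,3)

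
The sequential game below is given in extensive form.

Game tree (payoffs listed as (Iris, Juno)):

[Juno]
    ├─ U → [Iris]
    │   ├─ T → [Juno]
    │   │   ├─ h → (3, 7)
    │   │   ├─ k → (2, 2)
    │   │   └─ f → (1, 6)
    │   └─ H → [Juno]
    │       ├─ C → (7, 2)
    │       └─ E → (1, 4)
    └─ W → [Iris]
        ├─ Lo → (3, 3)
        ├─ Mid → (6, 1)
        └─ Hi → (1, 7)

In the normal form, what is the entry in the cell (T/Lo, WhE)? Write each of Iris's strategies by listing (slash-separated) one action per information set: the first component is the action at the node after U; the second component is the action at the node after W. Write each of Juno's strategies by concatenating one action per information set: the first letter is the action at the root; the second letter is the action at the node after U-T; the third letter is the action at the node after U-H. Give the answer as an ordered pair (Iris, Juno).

Trace the play path from the root:
  Juno plays W
  Iris plays Lo at [W]
→ terminal payoff (3, 3).
(Iris's choice at the node after U is never reached on this path, so it doesn't affect the outcome.)

(3, 3)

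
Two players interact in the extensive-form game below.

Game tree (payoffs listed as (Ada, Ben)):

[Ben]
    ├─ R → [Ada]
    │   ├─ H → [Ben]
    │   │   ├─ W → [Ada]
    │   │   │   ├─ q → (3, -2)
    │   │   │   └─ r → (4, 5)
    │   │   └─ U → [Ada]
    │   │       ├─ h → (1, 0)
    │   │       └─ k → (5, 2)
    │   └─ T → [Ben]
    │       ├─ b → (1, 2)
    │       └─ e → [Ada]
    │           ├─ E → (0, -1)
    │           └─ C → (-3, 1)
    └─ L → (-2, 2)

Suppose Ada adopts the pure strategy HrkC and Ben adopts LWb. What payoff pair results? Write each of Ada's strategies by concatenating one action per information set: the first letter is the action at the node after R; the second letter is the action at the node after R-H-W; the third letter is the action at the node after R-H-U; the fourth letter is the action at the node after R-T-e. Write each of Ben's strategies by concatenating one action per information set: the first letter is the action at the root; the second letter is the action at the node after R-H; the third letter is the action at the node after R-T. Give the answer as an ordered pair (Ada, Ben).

Trace the play path from the root:
  Ben plays L
→ terminal payoff (-2, 2).
(Ada's choice at the node after R is never reached on this path, so it doesn't affect the outcome.)

(-2, 2)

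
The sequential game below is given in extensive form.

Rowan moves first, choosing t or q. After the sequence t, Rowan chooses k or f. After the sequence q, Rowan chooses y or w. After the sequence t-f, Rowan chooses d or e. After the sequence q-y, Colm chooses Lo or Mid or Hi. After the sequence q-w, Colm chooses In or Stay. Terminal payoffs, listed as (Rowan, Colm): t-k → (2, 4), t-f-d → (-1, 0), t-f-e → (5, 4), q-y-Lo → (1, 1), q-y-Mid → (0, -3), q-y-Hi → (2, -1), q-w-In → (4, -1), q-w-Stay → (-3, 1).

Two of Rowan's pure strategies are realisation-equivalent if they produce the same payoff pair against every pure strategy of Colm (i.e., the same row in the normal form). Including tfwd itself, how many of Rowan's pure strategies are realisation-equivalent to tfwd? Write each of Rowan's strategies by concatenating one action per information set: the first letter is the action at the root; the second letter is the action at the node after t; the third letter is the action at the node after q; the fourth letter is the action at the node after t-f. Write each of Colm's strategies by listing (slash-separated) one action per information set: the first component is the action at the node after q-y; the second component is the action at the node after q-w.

2

Row for tfwd (columns Lo/In, Lo/Stay, Mid/In, Mid/Stay, Hi/In, Hi/Stay): (-1,0) (-1,0) (-1,0) (-1,0) (-1,0) (-1,0).
Under tfwd, Rowan's choice at the node after q can never be reached regardless of what Colm does, so varying those choices leaves every outcome unchanged.
Holding the reachable choices fixed and varying the unreachable one freely already gives 2 equivalent strategies.
No other strategy reproduces this row, so those 2 are the full class: tfyd, tfwd.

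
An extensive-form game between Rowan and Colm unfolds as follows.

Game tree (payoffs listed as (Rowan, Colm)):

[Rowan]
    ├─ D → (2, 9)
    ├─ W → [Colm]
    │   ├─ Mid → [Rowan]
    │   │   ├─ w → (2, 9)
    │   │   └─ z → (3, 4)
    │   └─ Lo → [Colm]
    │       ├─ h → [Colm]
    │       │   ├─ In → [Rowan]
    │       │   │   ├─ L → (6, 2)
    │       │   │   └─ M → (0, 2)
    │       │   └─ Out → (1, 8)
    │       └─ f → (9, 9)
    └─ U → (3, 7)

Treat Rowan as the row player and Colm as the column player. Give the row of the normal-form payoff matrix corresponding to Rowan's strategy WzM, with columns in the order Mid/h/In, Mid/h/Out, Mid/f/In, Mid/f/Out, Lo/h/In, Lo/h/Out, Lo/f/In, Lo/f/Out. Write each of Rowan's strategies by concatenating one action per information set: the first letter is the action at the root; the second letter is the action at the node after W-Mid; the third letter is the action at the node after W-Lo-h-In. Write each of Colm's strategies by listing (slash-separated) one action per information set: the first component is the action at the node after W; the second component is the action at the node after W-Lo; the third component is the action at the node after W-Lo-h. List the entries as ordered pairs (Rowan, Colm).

vs Mid/h/In: Rowan plays W → Colm plays Mid at [W] → Rowan plays z at [W-Mid] → (3, 4)
vs Mid/h/Out: Rowan plays W → Colm plays Mid at [W] → Rowan plays z at [W-Mid] → (3, 4)
vs Mid/f/In: Rowan plays W → Colm plays Mid at [W] → Rowan plays z at [W-Mid] → (3, 4)
vs Mid/f/Out: Rowan plays W → Colm plays Mid at [W] → Rowan plays z at [W-Mid] → (3, 4)
vs Lo/h/In: Rowan plays W → Colm plays Lo at [W] → Colm plays h at [W-Lo] → Colm plays In at [W-Lo-h] → Rowan plays M at [W-Lo-h-In] → (0, 2)
vs Lo/h/Out: Rowan plays W → Colm plays Lo at [W] → Colm plays h at [W-Lo] → Colm plays Out at [W-Lo-h] → (1, 8)
vs Lo/f/In: Rowan plays W → Colm plays Lo at [W] → Colm plays f at [W-Lo] → (9, 9)
vs Lo/f/Out: Rowan plays W → Colm plays Lo at [W] → Colm plays f at [W-Lo] → (9, 9)

(3,4) (3,4) (3,4) (3,4) (0,2) (1,8) (9,9) (9,9)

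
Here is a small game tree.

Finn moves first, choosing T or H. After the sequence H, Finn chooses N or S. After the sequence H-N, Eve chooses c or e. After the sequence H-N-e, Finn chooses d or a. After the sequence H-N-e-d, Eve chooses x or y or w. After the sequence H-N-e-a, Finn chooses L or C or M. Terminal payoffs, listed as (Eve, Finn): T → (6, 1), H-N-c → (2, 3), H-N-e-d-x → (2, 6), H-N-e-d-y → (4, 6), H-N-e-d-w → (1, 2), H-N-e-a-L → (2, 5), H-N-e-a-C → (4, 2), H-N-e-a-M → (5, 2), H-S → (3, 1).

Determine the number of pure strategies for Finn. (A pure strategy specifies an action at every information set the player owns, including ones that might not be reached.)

Finn owns the root with actions {T, H} — two choices.
Finn owns the node after H with actions {N, S} — two choices.
Finn owns the node after H-N-e with actions {d, a} — two choices.
Finn owns the node after H-N-e-a with actions {L, C, M} — three choices.
A pure strategy fixes one action at each information set independently, so the count is the product 2 × 2 × 2 × 3 = 24.

24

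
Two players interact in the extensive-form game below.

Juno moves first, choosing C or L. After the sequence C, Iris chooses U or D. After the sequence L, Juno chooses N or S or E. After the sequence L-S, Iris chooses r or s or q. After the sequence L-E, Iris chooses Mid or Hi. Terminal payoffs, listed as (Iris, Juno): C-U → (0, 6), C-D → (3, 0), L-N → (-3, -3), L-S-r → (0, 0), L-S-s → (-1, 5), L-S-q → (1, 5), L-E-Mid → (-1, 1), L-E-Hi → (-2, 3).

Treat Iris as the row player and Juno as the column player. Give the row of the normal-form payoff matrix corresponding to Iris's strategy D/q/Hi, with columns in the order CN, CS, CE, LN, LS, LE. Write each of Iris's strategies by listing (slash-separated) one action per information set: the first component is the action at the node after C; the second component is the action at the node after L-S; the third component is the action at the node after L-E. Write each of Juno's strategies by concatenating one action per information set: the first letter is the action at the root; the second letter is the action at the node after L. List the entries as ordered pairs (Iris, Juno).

vs CN: Juno plays C → Iris plays D at [C] → (3, 0)
vs CS: Juno plays C → Iris plays D at [C] → (3, 0)
vs CE: Juno plays C → Iris plays D at [C] → (3, 0)
vs LN: Juno plays L → Juno plays N at [L] → (-3, -3)
vs LS: Juno plays L → Juno plays S at [L] → Iris plays q at [L-S] → (1, 5)
vs LE: Juno plays L → Juno plays E at [L] → Iris plays Hi at [L-E] → (-2, 3)

(3,0) (3,0) (3,0) (-3,-3) (1,5) (-2,3)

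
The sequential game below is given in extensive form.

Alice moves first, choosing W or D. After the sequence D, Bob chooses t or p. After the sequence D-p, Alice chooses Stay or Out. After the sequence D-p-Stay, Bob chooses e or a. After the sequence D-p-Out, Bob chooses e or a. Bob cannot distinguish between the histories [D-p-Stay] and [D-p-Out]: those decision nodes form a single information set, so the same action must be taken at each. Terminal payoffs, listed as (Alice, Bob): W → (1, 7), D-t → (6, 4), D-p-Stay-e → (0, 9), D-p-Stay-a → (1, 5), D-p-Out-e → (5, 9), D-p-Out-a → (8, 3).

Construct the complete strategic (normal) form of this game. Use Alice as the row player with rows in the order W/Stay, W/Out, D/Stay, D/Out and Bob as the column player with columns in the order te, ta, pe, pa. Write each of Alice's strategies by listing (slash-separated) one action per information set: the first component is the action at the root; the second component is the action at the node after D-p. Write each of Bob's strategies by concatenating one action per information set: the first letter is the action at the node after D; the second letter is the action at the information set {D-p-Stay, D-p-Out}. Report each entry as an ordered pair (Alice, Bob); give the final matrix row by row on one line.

W/Stay: (1,7) (1,7) (1,7) (1,7) | W/Out: (1,7) (1,7) (1,7) (1,7) | D/Stay: (6,4) (6,4) (0,9) (1,5) | D/Out: (6,4) (6,4) (5,9) (8,3)

             te       ta       pe       pa
W/Stay    (1,7)    (1,7)    (1,7)    (1,7)
 W/Out    (1,7)    (1,7)    (1,7)    (1,7)
D/Stay    (6,4)    (6,4)    (0,9)    (1,5)
 D/Out    (6,4)    (6,4)    (5,9)    (8,3)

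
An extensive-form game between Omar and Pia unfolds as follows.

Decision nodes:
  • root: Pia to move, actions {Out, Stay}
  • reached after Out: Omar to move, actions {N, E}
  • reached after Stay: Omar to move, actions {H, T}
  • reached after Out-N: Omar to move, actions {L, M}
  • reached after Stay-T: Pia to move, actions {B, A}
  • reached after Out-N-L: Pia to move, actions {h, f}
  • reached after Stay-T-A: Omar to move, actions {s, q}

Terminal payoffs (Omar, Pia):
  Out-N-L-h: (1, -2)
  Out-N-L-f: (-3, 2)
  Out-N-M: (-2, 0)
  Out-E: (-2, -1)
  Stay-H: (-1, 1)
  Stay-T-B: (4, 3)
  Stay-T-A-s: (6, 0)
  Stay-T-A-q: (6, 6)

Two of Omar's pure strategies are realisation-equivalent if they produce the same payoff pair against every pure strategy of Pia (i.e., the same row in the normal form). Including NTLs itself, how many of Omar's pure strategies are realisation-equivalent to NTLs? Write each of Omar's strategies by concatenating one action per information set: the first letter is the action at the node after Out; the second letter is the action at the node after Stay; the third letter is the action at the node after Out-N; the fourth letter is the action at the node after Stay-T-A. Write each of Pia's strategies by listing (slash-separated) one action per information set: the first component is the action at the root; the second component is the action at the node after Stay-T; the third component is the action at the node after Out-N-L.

Row for NTLs (columns Out/B/h, Out/B/f, Out/A/h, Out/A/f, Stay/B/h, Stay/B/f, Stay/A/h, Stay/A/f): (1,-2) (-3,2) (1,-2) (-3,2) (4,3) (4,3) (6,0) (6,0).
Every one of Omar's information sets is on the play path for some reply by Pia when Omar follows NTLs.
Changing the action at any of them therefore changes at least one column, so only NTLs itself gives this row.

1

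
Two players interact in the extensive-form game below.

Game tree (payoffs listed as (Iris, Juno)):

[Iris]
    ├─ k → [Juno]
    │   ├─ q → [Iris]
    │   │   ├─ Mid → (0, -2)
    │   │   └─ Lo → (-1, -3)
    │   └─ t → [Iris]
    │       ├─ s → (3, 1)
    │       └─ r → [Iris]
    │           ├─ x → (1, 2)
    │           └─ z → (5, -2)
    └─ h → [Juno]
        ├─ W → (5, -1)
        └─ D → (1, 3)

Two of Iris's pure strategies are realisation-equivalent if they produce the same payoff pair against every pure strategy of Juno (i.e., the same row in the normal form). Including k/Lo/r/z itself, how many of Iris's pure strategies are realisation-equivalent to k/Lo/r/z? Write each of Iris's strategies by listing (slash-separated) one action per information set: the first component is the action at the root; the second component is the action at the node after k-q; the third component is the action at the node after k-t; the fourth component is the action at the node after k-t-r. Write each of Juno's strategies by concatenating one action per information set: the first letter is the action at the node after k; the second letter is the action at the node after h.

Row for k/Lo/r/z (columns qW, qD, tW, tD): (-1,-3) (-1,-3) (5,-2) (5,-2).
Every one of Iris's information sets is on the play path for some reply by Juno when Iris follows k/Lo/r/z.
Changing the action at any of them therefore changes at least one column, so only k/Lo/r/z itself gives this row.

1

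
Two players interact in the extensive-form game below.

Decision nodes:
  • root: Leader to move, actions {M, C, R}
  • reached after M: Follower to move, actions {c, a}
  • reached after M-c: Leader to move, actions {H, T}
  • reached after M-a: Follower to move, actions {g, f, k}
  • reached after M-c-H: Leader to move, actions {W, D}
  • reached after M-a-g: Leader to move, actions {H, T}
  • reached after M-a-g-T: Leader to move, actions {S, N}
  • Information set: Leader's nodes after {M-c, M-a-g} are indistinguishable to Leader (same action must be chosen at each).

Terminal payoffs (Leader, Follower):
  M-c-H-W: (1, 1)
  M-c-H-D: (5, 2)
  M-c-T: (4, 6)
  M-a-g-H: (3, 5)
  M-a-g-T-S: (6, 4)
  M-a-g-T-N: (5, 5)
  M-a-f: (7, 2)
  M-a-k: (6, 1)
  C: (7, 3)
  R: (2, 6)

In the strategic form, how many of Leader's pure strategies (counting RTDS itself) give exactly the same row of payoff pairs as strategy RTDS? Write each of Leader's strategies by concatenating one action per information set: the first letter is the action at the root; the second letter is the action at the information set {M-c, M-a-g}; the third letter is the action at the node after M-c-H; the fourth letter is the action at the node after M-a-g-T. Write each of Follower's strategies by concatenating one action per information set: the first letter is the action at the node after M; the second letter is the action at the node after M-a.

8

Row for RTDS (columns cg, cf, ck, ag, af, ak): (2,6) (2,6) (2,6) (2,6) (2,6) (2,6).
Under RTDS, Leader's choice at the information set {M-c, M-a-g} and at the node after M-c-H and at the node after M-a-g-T can never be reached regardless of what Follower does, so varying those choices leaves every outcome unchanged.
Holding the reachable choices fixed and varying the unreachable ones freely already gives 2 × 2 × 2 = 8 equivalent strategies.
No other strategy reproduces this row, so those 8 are the full class: RHWS, RHWN, RHDS, RHDN, RTWS, RTWN, RTDS, RTDN.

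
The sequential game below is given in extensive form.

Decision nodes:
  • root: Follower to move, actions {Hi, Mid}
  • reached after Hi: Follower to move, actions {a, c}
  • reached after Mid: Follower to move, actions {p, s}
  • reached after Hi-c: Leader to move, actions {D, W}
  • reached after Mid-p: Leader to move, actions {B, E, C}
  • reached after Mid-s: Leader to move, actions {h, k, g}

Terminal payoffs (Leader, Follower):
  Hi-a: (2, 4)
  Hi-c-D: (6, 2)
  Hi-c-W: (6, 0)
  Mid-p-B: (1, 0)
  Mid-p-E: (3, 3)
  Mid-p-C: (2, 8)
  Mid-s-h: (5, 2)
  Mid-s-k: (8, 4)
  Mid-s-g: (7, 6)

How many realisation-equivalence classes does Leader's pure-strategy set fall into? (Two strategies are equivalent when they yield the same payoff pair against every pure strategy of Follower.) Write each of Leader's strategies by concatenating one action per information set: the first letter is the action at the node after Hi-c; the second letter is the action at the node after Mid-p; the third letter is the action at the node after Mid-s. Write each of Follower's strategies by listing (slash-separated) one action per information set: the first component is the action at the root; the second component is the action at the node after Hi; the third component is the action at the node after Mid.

18

Leader has 18 pure strategies: DBh, DBk, DBg, DEh, DEk, DEg, DCh, DCk, DCg, WBh, WBk, WBg, WEh, WEk, WEg, WCh, WCk, WCg. Columns: Hi/a/p, Hi/a/s, Hi/c/p, Hi/c/s, Mid/a/p, Mid/a/s, Mid/c/p, Mid/c/s.
{DBh} → row (2,4) (2,4) (6,2) (6,2) (1,0) (5,2) (1,0) (5,2)
{DBk} → row (2,4) (2,4) (6,2) (6,2) (1,0) (8,4) (1,0) (8,4)
{DBg} → row (2,4) (2,4) (6,2) (6,2) (1,0) (7,6) (1,0) (7,6)
{DEh} → row (2,4) (2,4) (6,2) (6,2) (3,3) (5,2) (3,3) (5,2)
{DEk} → row (2,4) (2,4) (6,2) (6,2) (3,3) (8,4) (3,3) (8,4)
{DEg} → row (2,4) (2,4) (6,2) (6,2) (3,3) (7,6) (3,3) (7,6)
{DCh} → row (2,4) (2,4) (6,2) (6,2) (2,8) (5,2) (2,8) (5,2)
{DCk} → row (2,4) (2,4) (6,2) (6,2) (2,8) (8,4) (2,8) (8,4)
{DCg} → row (2,4) (2,4) (6,2) (6,2) (2,8) (7,6) (2,8) (7,6)
{WBh} → row (2,4) (2,4) (6,0) (6,0) (1,0) (5,2) (1,0) (5,2)
{WBk} → row (2,4) (2,4) (6,0) (6,0) (1,0) (8,4) (1,0) (8,4)
{WBg} → row (2,4) (2,4) (6,0) (6,0) (1,0) (7,6) (1,0) (7,6)
{WEh} → row (2,4) (2,4) (6,0) (6,0) (3,3) (5,2) (3,3) (5,2)
{WEk} → row (2,4) (2,4) (6,0) (6,0) (3,3) (8,4) (3,3) (8,4)
{WEg} → row (2,4) (2,4) (6,0) (6,0) (3,3) (7,6) (3,3) (7,6)
{WCh} → row (2,4) (2,4) (6,0) (6,0) (2,8) (5,2) (2,8) (5,2)
{WCk} → row (2,4) (2,4) (6,0) (6,0) (2,8) (8,4) (2,8) (8,4)
{WCg} → row (2,4) (2,4) (6,0) (6,0) (2,8) (7,6) (2,8) (7,6)
That's 18 distinct rows out of 18 strategies.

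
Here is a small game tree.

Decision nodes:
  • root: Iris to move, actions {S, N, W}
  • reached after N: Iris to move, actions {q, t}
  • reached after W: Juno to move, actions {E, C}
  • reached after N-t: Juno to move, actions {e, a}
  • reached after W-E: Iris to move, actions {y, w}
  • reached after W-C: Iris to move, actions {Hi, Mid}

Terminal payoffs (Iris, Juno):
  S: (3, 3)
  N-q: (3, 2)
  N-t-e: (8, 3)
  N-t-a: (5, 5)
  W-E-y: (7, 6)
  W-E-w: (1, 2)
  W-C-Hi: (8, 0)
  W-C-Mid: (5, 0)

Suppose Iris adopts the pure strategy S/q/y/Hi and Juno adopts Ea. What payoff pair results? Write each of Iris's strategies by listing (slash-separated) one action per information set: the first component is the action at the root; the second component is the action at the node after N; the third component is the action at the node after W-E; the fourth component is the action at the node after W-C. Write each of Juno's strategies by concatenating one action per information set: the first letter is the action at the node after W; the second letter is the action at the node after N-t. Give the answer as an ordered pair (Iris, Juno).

Trace the play path from the root:
  Iris plays S
→ terminal payoff (3, 3).
(Iris's choice at the node after N is never reached on this path, so it doesn't affect the outcome.)

(3, 3)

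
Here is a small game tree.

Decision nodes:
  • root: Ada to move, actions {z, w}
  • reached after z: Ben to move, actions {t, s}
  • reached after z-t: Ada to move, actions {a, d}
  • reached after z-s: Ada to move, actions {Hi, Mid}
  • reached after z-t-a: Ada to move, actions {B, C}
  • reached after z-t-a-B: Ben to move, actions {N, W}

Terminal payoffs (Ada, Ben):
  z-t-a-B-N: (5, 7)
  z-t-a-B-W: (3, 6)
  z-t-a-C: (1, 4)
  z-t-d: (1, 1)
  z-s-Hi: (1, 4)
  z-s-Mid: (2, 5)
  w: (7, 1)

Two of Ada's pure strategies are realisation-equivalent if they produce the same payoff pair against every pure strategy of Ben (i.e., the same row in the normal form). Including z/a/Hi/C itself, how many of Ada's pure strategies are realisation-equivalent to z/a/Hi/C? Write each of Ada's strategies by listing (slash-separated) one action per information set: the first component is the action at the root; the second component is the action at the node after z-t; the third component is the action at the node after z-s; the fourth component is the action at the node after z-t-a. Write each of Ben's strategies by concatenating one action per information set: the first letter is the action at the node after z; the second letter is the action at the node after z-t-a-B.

1

Row for z/a/Hi/C (columns tN, tW, sN, sW): (1,4) (1,4) (1,4) (1,4).
Every one of Ada's information sets is on the play path for some reply by Ben when Ada follows z/a/Hi/C.
Changing the action at any of them therefore changes at least one column, so only z/a/Hi/C itself gives this row.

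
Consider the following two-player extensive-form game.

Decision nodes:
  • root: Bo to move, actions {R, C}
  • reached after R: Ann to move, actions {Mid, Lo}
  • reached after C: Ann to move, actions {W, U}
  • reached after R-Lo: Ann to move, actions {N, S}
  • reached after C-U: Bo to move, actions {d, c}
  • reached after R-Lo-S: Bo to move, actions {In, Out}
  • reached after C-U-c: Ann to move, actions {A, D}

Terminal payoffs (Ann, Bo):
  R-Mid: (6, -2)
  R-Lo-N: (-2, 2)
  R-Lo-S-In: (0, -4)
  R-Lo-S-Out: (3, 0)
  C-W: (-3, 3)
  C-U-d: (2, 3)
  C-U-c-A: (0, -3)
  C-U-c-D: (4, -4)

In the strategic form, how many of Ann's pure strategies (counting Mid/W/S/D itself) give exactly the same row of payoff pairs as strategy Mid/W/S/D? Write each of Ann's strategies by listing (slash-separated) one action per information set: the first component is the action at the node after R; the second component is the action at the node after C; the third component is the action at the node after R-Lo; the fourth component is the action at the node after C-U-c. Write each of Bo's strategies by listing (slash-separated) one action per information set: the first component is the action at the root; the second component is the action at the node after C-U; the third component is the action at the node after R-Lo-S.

4

Row for Mid/W/S/D (columns R/d/In, R/d/Out, R/c/In, R/c/Out, C/d/In, C/d/Out, C/c/In, C/c/Out): (6,-2) (6,-2) (6,-2) (6,-2) (-3,3) (-3,3) (-3,3) (-3,3).
Under Mid/W/S/D, Ann's choice at the node after R-Lo and at the node after C-U-c can never be reached regardless of what Bo does, so varying those choices leaves every outcome unchanged.
Holding the reachable choices fixed and varying the unreachable ones freely already gives 2 × 2 = 4 equivalent strategies.
No other strategy reproduces this row, so those 4 are the full class: Mid/W/N/A, Mid/W/N/D, Mid/W/S/A, Mid/W/S/D.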